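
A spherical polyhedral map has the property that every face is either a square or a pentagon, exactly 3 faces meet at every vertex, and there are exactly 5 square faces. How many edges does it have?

15

Let x be the number of pentagons; then F = 5 + x.
Edge–face incidences: 2E = 4·5 + 5·x = 20 + 5x.
Every vertex has degree 3, so 3V = 2E.
Euler: V − E + F = 2 ⇒ (2E)/3 − E + (5 + x) = 2.
Multiply by 6: 2·(2E) − 3·(2E) + 6·(5 + x) = 12, i.e. 30 + 6x − (20 + 5x) = 12.
Collecting terms: x + 10 = 12, so x = 2.
Then 2E = 20 + 5·2 = 30, so E = 15, V = 2E/3 = 10, F = 5 + 2 = 7.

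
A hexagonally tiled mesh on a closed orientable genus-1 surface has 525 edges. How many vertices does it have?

350

χ = 2 − 2·1 = 0, and every face is a hexagon so 6F = 2E.
F = 2E/6 = 175. Then V = 0 + E − F = 0 + 525 − 175 = 350.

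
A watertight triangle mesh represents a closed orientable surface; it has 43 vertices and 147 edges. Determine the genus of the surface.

4

Every face is a triangle and each edge borders two faces, so 3F = 2·147, giving F = 98.
χ = V − E + F = 43 − 147 + 98 = -6.
For a closed orientable surface χ = 2 − 2g, so g = (2 − (-6))/2 = 4.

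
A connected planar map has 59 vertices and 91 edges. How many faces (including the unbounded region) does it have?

Euler's formula for a connected plane graph: V − E + F = 2, so F = 2 − 59 + 91 = 34.

34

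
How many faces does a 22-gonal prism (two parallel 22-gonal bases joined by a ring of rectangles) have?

24

A prism on an n-gon has two n-gon bases and n rectangular sides: V = 2·22 = 44, E = 3·22 = 66, F = 22 + 2 = 24.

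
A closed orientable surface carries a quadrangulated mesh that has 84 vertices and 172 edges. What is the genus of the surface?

2

Every face is a square and each edge borders two faces, so 4F = 2·172, giving F = 86.
χ = V − E + F = 84 − 172 + 86 = -2.
For a closed orientable surface χ = 2 − 2g, so g = (2 − (-2))/2 = 2.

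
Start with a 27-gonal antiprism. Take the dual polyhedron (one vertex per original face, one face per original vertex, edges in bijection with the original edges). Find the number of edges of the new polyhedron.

The base solid has V = 54, E = 108, F = 56.
The dual swaps V and F and preserves E: V′ = F = 56, E′ = E = 108, F′ = V = 54.

108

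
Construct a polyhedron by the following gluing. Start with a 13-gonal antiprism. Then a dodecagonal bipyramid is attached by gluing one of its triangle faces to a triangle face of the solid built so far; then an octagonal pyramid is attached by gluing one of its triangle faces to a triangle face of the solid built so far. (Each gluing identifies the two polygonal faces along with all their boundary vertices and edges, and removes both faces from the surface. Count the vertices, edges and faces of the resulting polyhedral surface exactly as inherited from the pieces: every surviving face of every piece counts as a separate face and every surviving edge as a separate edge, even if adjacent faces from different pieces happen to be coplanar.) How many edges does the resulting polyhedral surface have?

98

A 13-gonal antiprism: V=26, E=52, F=28.
Attach a dodecagonal bipyramid (V=14, E=36, F=24) along a 3-gon: merge 3 vertices and 3 edges, delete both glued faces → V=37, E=85, F=50.
Attach an octagonal pyramid (V=9, E=16, F=9) along a 3-gon: merge 3 vertices and 3 edges, delete both glued faces → V=43, E=98, F=57.
Check: V − E + F = 43 − 98 + 57 = 2.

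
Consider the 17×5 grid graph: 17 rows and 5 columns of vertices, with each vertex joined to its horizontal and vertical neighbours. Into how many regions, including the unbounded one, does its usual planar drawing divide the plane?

The grid has V = 17·5 = 85 vertices and E = 17·4 + 5·16 = 148 edges.
F = 2 − V + E = 2 − 85 + 148 = 65.

65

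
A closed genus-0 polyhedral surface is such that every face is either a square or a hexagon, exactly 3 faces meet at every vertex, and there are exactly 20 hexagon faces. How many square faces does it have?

6

Let x be the number of squares; then F = 20 + x.
Edge–face incidences: 2E = 6·20 + 4·x = 120 + 4x.
Every vertex has degree 3, so 3V = 2E.
Euler: V − E + F = 2 ⇒ (2E)/3 − E + (20 + x) = 2.
Multiply by 6: 2·(2E) − 3·(2E) + 6·(20 + x) = 12, i.e. 120 + 6x − (120 + 4x) = 12.
Collecting terms: 2x = 12, so x = 6.
Then 2E = 120 + 4·6 = 144, so E = 72, V = 2E/3 = 48, F = 20 + 6 = 26.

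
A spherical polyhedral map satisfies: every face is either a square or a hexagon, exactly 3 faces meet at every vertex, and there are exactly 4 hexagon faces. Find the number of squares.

Let x be the number of squares; then F = 4 + x.
Edge–face incidences: 2E = 6·4 + 4·x = 24 + 4x.
Every vertex has degree 3, so 3V = 2E.
Euler: V − E + F = 2 ⇒ (2E)/3 − E + (4 + x) = 2.
Multiply by 6: 2·(2E) − 3·(2E) + 6·(4 + x) = 12, i.e. 24 + 6x − (24 + 4x) = 12.
Collecting terms: 2x = 12, so x = 6.
Then 2E = 24 + 4·6 = 48, so E = 24, V = 2E/3 = 16, F = 4 + 6 = 10.

6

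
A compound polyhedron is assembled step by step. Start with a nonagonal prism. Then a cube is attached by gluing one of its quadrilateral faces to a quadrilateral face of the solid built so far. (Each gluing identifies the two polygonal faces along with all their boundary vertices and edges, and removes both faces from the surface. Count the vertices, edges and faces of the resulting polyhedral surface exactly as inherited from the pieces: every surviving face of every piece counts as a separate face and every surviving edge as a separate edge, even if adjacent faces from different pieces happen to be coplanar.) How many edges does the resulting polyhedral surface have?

35

A nonagonal prism: V=18, E=27, F=11.
Attach a cube (V=8, E=12, F=6) along a 4-gon: merge 4 vertices and 4 edges, delete both glued faces → V=22, E=35, F=15.
Check: V − E + F = 22 − 35 + 15 = 2.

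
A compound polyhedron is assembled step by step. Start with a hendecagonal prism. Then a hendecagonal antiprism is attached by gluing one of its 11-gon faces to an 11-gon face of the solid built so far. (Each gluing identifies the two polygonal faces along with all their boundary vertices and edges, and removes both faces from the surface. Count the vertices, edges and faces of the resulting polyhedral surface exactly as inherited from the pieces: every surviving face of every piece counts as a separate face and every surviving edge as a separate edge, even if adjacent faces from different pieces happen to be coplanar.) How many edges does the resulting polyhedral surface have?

A hendecagonal prism: V=22, E=33, F=13.
Attach a hendecagonal antiprism (V=22, E=44, F=24) along an 11-gon: merge 11 vertices and 11 edges, delete both glued faces → V=33, E=66, F=35.
Check: V − E + F = 33 − 66 + 35 = 2.

66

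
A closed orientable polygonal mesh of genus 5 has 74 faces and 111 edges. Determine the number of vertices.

For a closed orientable surface of genus 5, χ = 2 − 2·5 = -8.
V = -8 + E − F = -8 + 111 − 74 = 29.

29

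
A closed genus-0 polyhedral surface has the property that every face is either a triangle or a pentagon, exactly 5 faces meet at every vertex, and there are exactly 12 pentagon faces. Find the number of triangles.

80

Let x be the number of triangles; then F = 12 + x.
Edge–face incidences: 2E = 5·12 + 3·x = 60 + 3x.
Every vertex has degree 5, so 5V = 2E.
Euler: V − E + F = 2 ⇒ (2E)/5 − E + (12 + x) = 2.
Multiply by 10: 2·(2E) − 5·(2E) + 10·(12 + x) = 20, i.e. 120 + 10x − 3·(60 + 3x) = 20.
Collecting terms: x − 60 = 20, so x = 80.
Then 2E = 60 + 3·80 = 300, so E = 150, V = 2E/5 = 60, F = 12 + 80 = 92.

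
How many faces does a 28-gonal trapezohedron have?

56

The n-trapezohedron (dual of the n-antiprism) has V = 2·28 + 2 = 58, E = 4·28 = 112, F = 2·28 = 56.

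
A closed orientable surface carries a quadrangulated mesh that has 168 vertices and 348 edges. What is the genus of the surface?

Every face is a square and each edge borders two faces, so 4F = 2·348, giving F = 174.
χ = V − E + F = 168 − 348 + 174 = -6.
For a closed orientable surface χ = 2 − 2g, so g = (2 − (-6))/2 = 4.

4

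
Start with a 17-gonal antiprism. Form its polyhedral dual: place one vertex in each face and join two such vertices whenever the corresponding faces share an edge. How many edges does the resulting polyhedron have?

68

The base solid has V = 34, E = 68, F = 36.
The dual swaps V and F and preserves E: V′ = F = 36, E′ = E = 68, F′ = V = 34.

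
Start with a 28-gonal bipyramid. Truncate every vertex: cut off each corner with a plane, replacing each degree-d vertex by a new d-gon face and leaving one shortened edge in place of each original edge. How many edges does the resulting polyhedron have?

The base solid has V = 30, E = 84, F = 56.
Truncation replaces each original edge-end by a new vertex, so V′ = 2E = 168.
Each original edge survives, and each old vertex of degree d contributes d new edges; summing degrees gives Σd = 2E, so E′ = E + 2E = 3E = 252.
Each original face survives and each original vertex becomes one new face: F′ = F + V = 86.

252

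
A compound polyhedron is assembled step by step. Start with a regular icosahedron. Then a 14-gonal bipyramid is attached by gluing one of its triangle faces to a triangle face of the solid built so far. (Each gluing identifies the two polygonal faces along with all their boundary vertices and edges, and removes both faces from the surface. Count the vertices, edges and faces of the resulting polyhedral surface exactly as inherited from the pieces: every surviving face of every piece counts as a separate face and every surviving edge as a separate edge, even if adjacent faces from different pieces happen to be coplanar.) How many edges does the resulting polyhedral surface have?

69

A regular icosahedron: V=12, E=30, F=20.
Attach a 14-gonal bipyramid (V=16, E=42, F=28) along a 3-gon: merge 3 vertices and 3 edges, delete both glued faces → V=25, E=69, F=46.
Check: V − E + F = 25 − 69 + 46 = 2.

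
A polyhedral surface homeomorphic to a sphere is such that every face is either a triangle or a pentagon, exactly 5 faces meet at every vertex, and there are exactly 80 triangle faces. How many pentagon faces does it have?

Let x be the number of pentagons; then F = 80 + x.
Edge–face incidences: 2E = 3·80 + 5·x = 240 + 5x.
Every vertex has degree 5, so 5V = 2E.
Euler: V − E + F = 2 ⇒ (2E)/5 − E + (80 + x) = 2.
Multiply by 10: 2·(2E) − 5·(2E) + 10·(80 + x) = 20, i.e. 800 + 10x − 3·(240 + 5x) = 20.
Collecting terms: −5x + 80 = 20, so −5x = −60, so x = 12.
Then 2E = 240 + 5·12 = 300, so E = 150, V = 2E/5 = 60, F = 80 + 12 = 92.

12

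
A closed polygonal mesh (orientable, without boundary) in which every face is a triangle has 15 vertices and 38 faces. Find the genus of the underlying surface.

Every face is a triangle, so 2E = 3·38 = 114, giving E = 57.
χ = V − E + F = 15 − 57 + 38 = -4.
For a closed orientable surface χ = 2 − 2g, so g = (2 − (-4))/2 = 3.

3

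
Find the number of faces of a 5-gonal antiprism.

An antiprism on an n-gon has two n-gon caps and 2n triangles: V = 2·5 = 10, E = 4·5 = 20, F = 2·5 + 2 = 12.
Check: V − E + F = 10 − 20 + 12 = 2.

12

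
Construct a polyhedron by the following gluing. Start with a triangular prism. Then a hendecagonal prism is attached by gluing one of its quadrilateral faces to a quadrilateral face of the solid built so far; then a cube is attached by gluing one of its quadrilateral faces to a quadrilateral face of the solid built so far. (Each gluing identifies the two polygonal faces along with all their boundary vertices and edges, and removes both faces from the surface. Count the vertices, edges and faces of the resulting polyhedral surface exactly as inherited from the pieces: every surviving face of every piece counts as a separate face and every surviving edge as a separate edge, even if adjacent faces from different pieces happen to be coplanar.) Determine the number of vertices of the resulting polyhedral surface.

28

A triangular prism: V=6, E=9, F=5.
Attach a hendecagonal prism (V=22, E=33, F=13) along a 4-gon: merge 4 vertices and 4 edges, delete both glued faces → V=24, E=38, F=16.
Attach a cube (V=8, E=12, F=6) along a 4-gon: merge 4 vertices and 4 edges, delete both glued faces → V=28, E=46, F=20.
Check: V − E + F = 28 − 46 + 20 = 2.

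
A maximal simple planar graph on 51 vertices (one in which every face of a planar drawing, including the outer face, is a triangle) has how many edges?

In a plane triangulation 3F = 2E and V − E + F = 2, so E = 3V − 6 = 3·51 − 6 = 147.

147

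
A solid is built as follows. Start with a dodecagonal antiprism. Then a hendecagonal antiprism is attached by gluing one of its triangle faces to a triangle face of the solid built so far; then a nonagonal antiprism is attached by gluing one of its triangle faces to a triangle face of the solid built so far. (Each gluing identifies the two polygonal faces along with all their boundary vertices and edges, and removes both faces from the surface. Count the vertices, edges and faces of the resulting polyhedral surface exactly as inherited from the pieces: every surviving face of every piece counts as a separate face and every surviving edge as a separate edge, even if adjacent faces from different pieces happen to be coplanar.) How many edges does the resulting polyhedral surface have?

A dodecagonal antiprism: V=24, E=48, F=26.
Attach a hendecagonal antiprism (V=22, E=44, F=24) along a 3-gon: merge 3 vertices and 3 edges, delete both glued faces → V=43, E=89, F=48.
Attach a nonagonal antiprism (V=18, E=36, F=20) along a 3-gon: merge 3 vertices and 3 edges, delete both glued faces → V=58, E=122, F=66.
Check: V − E + F = 58 − 122 + 66 = 2.

122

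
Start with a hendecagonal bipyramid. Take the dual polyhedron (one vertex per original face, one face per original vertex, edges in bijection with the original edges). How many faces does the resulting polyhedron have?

The base solid has V = 13, E = 33, F = 22.
The dual swaps V and F and preserves E: V′ = F = 22, E′ = E = 33, F′ = V = 13.

13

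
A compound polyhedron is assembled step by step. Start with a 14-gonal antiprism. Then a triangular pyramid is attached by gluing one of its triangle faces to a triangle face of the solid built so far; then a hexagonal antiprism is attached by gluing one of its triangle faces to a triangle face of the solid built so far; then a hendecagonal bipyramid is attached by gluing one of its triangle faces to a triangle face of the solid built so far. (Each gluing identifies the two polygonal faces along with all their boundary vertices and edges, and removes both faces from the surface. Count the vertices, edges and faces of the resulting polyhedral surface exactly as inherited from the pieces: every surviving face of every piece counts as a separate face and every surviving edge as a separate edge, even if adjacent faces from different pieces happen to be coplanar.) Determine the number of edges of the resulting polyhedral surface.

A 14-gonal antiprism: V=28, E=56, F=30.
Attach a triangular pyramid (V=4, E=6, F=4) along a 3-gon: merge 3 vertices and 3 edges, delete both glued faces → V=29, E=59, F=32.
Attach a hexagonal antiprism (V=12, E=24, F=14) along a 3-gon: merge 3 vertices and 3 edges, delete both glued faces → V=38, E=80, F=44.
Attach a hendecagonal bipyramid (V=13, E=33, F=22) along a 3-gon: merge 3 vertices and 3 edges, delete both glued faces → V=48, E=110, F=64.
Check: V − E + F = 48 − 110 + 64 = 2.

110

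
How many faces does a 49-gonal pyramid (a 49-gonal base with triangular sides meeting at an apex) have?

50

A pyramid on an n-gon base has one n-gon and n triangles: V = 49 + 1 = 50, E = 2·49 = 98, F = 49 + 1 = 50.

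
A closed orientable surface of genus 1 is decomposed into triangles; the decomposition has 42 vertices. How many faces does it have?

84

χ = 2 − 2·1 = 0, and every face is a triangle so 3F = 2E.
V − E + F = 0 with E = 3F/2 gives 42 − (3/2 − 1)·F = 0, so F = 84 and E = 126.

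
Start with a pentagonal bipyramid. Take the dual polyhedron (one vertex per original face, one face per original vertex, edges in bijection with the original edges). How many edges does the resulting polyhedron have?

15

The base solid has V = 7, E = 15, F = 10.
The dual swaps V and F and preserves E: V′ = F = 10, E′ = E = 15, F′ = V = 7.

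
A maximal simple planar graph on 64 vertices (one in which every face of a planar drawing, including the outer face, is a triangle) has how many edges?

186

In a plane triangulation 3F = 2E and V − E + F = 2, so E = 3V − 6 = 3·64 − 6 = 186.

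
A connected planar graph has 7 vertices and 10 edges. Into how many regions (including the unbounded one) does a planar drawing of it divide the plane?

5

Euler's formula for a connected plane graph: V − E + F = 2, so F = 2 − 7 + 10 = 5.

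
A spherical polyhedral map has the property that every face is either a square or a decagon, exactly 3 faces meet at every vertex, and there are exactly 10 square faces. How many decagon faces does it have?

Let x be the number of decagons; then F = 10 + x.
Edge–face incidences: 2E = 4·10 + 10·x = 40 + 10x.
Every vertex has degree 3, so 3V = 2E.
Euler: V − E + F = 2 ⇒ (2E)/3 − E + (10 + x) = 2.
Multiply by 6: 2·(2E) − 3·(2E) + 6·(10 + x) = 12, i.e. 60 + 6x − (40 + 10x) = 12.
Collecting terms: −4x + 20 = 12, so −4x = −8, so x = 2.
Then 2E = 40 + 10·2 = 60, so E = 30, V = 2E/3 = 20, F = 10 + 2 = 12.

2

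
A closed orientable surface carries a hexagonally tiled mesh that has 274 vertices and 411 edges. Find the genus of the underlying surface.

1

Every face is a hexagon and each edge borders two faces, so 6F = 2·411, giving F = 137.
χ = V − E + F = 274 − 411 + 137 = 0.
For a closed orientable surface χ = 2 − 2g, so g = (2 − (0))/2 = 1.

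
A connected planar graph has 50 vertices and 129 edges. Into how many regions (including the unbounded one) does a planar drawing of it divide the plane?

Euler's formula for a connected plane graph: V − E + F = 2, so F = 2 − 50 + 129 = 81.

81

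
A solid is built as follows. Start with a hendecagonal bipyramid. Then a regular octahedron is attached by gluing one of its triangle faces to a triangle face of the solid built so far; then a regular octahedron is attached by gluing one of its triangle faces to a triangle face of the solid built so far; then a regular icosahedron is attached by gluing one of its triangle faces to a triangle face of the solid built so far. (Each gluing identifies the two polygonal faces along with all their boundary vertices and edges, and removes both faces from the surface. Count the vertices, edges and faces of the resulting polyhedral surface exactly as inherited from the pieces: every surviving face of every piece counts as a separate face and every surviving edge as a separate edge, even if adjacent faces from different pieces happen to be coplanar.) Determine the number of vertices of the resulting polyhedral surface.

A hendecagonal bipyramid: V=13, E=33, F=22.
Attach a regular octahedron (V=6, E=12, F=8) along a 3-gon: merge 3 vertices and 3 edges, delete both glued faces → V=16, E=42, F=28.
Attach a regular octahedron (V=6, E=12, F=8) along a 3-gon: merge 3 vertices and 3 edges, delete both glued faces → V=19, E=51, F=34.
Attach a regular icosahedron (V=12, E=30, F=20) along a 3-gon: merge 3 vertices and 3 edges, delete both glued faces → V=28, E=78, F=52.
Check: V − E + F = 28 − 78 + 52 = 2.

28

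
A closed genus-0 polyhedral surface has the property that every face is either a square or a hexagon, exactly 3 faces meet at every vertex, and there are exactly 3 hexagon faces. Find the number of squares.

Let x be the number of squares; then F = 3 + x.
Edge–face incidences: 2E = 6·3 + 4·x = 18 + 4x.
Every vertex has degree 3, so 3V = 2E.
Euler: V − E + F = 2 ⇒ (2E)/3 − E + (3 + x) = 2.
Multiply by 6: 2·(2E) − 3·(2E) + 6·(3 + x) = 12, i.e. 18 + 6x − (18 + 4x) = 12.
Collecting terms: 2x = 12, so x = 6.
Then 2E = 18 + 4·6 = 42, so E = 21, V = 2E/3 = 14, F = 3 + 6 = 9.

6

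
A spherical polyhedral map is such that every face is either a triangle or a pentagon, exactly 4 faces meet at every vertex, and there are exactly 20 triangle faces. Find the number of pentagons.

12

Let x be the number of pentagons; then F = 20 + x.
Edge–face incidences: 2E = 3·20 + 5·x = 60 + 5x.
Every vertex has degree 4, so 4V = 2E.
Euler: V − E + F = 2 ⇒ (2E)/4 − E + (20 + x) = 2.
Multiply by 8: 2·(2E) − 4·(2E) + 8·(20 + x) = 16, i.e. 160 + 8x − 2·(60 + 5x) = 16.
Collecting terms: −2x + 40 = 16, so −2x = −24, so x = 12.
Then 2E = 60 + 5·12 = 120, so E = 60, V = 2E/4 = 30, F = 20 + 12 = 32.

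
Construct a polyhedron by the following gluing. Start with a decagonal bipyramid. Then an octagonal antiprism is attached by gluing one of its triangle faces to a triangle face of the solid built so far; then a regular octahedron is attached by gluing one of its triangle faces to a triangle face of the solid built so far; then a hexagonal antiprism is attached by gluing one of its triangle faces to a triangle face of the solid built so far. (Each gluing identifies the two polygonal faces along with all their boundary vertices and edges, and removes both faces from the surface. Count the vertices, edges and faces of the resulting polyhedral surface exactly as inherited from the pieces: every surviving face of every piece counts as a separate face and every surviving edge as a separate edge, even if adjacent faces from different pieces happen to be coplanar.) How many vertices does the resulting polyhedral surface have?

A decagonal bipyramid: V=12, E=30, F=20.
Attach an octagonal antiprism (V=16, E=32, F=18) along a 3-gon: merge 3 vertices and 3 edges, delete both glued faces → V=25, E=59, F=36.
Attach a regular octahedron (V=6, E=12, F=8) along a 3-gon: merge 3 vertices and 3 edges, delete both glued faces → V=28, E=68, F=42.
Attach a hexagonal antiprism (V=12, E=24, F=14) along a 3-gon: merge 3 vertices and 3 edges, delete both glued faces → V=37, E=89, F=54.
Check: V − E + F = 37 − 89 + 54 = 2.

37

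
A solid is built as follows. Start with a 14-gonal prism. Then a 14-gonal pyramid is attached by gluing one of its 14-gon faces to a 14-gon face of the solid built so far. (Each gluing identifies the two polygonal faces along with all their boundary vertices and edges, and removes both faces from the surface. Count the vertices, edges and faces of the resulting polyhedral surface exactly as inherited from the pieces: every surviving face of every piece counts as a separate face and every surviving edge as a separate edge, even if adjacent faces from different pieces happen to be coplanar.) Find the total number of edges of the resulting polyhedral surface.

56

A 14-gonal prism: V=28, E=42, F=16.
Attach a 14-gonal pyramid (V=15, E=28, F=15) along a 14-gon: merge 14 vertices and 14 edges, delete both glued faces → V=29, E=56, F=29.
Check: V − E + F = 29 − 56 + 29 = 2.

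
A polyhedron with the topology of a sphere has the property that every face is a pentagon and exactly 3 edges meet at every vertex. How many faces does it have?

12

Each face has 5 edges and each edge borders two faces, so 2E = 5F.
Each vertex has degree 3, so 3V = 2E and hence V = 5F/3.
Euler: V − E + F = 2 ⇒ (5F/3) − (5F/2) + F = 2.
Multiply by 6: (10 − 15 + 6)F = 12, i.e. 1F = 12.
So F = 12, E = 5·12/2 = 30, V = 5·12/3 = 20.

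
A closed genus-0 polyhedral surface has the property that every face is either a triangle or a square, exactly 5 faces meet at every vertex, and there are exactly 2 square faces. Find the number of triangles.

Let x be the number of triangles; then F = 2 + x.
Edge–face incidences: 2E = 4·2 + 3·x = 8 + 3x.
Every vertex has degree 5, so 5V = 2E.
Euler: V − E + F = 2 ⇒ (2E)/5 − E + (2 + x) = 2.
Multiply by 10: 2·(2E) − 5·(2E) + 10·(2 + x) = 20, i.e. 20 + 10x − 3·(8 + 3x) = 20.
Collecting terms: x − 4 = 20, so x = 24.
Then 2E = 8 + 3·24 = 80, so E = 40, V = 2E/5 = 16, F = 2 + 24 = 26.

24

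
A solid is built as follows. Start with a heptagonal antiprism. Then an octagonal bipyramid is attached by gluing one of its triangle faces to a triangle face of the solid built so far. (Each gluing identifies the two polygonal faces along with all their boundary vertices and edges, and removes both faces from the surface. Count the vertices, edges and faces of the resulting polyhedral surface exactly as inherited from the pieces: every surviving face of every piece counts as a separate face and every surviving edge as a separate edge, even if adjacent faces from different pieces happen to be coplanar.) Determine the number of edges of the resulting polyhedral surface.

A heptagonal antiprism: V=14, E=28, F=16.
Attach an octagonal bipyramid (V=10, E=24, F=16) along a 3-gon: merge 3 vertices and 3 edges, delete both glued faces → V=21, E=49, F=30.
Check: V − E + F = 21 − 49 + 30 = 2.

49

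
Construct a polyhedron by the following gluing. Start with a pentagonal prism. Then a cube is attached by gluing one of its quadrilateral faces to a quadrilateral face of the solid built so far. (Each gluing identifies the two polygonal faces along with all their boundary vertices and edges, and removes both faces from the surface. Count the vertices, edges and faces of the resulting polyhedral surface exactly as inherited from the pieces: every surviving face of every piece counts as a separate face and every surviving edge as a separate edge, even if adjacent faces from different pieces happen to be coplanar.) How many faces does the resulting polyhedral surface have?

11

A pentagonal prism: V=10, E=15, F=7.
Attach a cube (V=8, E=12, F=6) along a 4-gon: merge 4 vertices and 4 edges, delete both glued faces → V=14, E=23, F=11.
Check: V − E + F = 14 − 23 + 11 = 2.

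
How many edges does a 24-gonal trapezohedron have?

The n-trapezohedron (dual of the n-antiprism) has V = 2·24 + 2 = 50, E = 4·24 = 96, F = 2·24 = 48.

96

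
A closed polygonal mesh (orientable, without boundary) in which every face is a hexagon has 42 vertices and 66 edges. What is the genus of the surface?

Every face is a hexagon and each edge borders two faces, so 6F = 2·66, giving F = 22.
χ = V − E + F = 42 − 66 + 22 = -2.
For a closed orientable surface χ = 2 − 2g, so g = (2 − (-2))/2 = 2.

2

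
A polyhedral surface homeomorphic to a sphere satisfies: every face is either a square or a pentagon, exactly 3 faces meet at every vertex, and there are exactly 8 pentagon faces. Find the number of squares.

Let x be the number of squares; then F = 8 + x.
Edge–face incidences: 2E = 5·8 + 4·x = 40 + 4x.
Every vertex has degree 3, so 3V = 2E.
Euler: V − E + F = 2 ⇒ (2E)/3 − E + (8 + x) = 2.
Multiply by 6: 2·(2E) − 3·(2E) + 6·(8 + x) = 12, i.e. 48 + 6x − (40 + 4x) = 12.
Collecting terms: 2x + 8 = 12, so 2x = 4, so x = 2.
Then 2E = 40 + 4·2 = 48, so E = 24, V = 2E/3 = 16, F = 8 + 2 = 10.

2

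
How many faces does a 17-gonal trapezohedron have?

34

The n-trapezohedron (dual of the n-antiprism) has V = 2·17 + 2 = 36, E = 4·17 = 68, F = 2·17 = 34.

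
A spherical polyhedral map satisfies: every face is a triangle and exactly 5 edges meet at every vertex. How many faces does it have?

20

Each face has 3 edges and each edge borders two faces, so 2E = 3F.
Each vertex has degree 5, so 5V = 2E and hence V = 3F/5.
Euler: V − E + F = 2 ⇒ (3F/5) − (3F/2) + F = 2.
Multiply by 10: (6 − 15 + 10)F = 20, i.e. 1F = 20.
So F = 20, E = 3·20/2 = 30, V = 3·20/5 = 12.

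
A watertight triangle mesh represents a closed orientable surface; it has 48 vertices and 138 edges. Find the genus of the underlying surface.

Every face is a triangle and each edge borders two faces, so 3F = 2·138, giving F = 92.
χ = V − E + F = 48 − 138 + 92 = 2.
For a closed orientable surface χ = 2 − 2g, so g = (2 − (2))/2 = 0.

0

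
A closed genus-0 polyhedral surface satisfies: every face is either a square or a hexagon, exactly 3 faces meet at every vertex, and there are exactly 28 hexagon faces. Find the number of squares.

Let x be the number of squares; then F = 28 + x.
Edge–face incidences: 2E = 6·28 + 4·x = 168 + 4x.
Every vertex has degree 3, so 3V = 2E.
Euler: V − E + F = 2 ⇒ (2E)/3 − E + (28 + x) = 2.
Multiply by 6: 2·(2E) − 3·(2E) + 6·(28 + x) = 12, i.e. 168 + 6x − (168 + 4x) = 12.
Collecting terms: 2x = 12, so x = 6.
Then 2E = 168 + 4·6 = 192, so E = 96, V = 2E/3 = 64, F = 28 + 6 = 34.

6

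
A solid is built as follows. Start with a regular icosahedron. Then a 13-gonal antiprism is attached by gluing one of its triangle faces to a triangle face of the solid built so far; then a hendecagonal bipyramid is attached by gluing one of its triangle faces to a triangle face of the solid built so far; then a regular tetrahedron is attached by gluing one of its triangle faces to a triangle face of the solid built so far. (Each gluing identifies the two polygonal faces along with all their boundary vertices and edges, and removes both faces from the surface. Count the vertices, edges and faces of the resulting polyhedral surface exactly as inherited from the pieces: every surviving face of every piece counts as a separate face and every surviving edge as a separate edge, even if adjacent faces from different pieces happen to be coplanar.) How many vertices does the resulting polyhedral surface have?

46

A regular icosahedron: V=12, E=30, F=20.
Attach a 13-gonal antiprism (V=26, E=52, F=28) along a 3-gon: merge 3 vertices and 3 edges, delete both glued faces → V=35, E=79, F=46.
Attach a hendecagonal bipyramid (V=13, E=33, F=22) along a 3-gon: merge 3 vertices and 3 edges, delete both glued faces → V=45, E=109, F=66.
Attach a regular tetrahedron (V=4, E=6, F=4) along a 3-gon: merge 3 vertices and 3 edges, delete both glued faces → V=46, E=112, F=68.
Check: V − E + F = 46 − 112 + 68 = 2.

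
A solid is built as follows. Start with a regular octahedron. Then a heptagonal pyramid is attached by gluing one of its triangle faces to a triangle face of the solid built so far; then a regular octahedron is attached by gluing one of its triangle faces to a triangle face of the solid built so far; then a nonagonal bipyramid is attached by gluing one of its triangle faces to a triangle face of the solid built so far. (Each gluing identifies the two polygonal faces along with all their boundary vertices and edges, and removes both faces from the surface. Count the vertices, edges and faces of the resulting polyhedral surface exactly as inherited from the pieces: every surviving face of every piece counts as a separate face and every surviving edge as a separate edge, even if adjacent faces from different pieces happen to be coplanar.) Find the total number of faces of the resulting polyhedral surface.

36

A regular octahedron: V=6, E=12, F=8.
Attach a heptagonal pyramid (V=8, E=14, F=8) along a 3-gon: merge 3 vertices and 3 edges, delete both glued faces → V=11, E=23, F=14.
Attach a regular octahedron (V=6, E=12, F=8) along a 3-gon: merge 3 vertices and 3 edges, delete both glued faces → V=14, E=32, F=20.
Attach a nonagonal bipyramid (V=11, E=27, F=18) along a 3-gon: merge 3 vertices and 3 edges, delete both glued faces → V=22, E=56, F=36.
Check: V − E + F = 22 − 56 + 36 = 2.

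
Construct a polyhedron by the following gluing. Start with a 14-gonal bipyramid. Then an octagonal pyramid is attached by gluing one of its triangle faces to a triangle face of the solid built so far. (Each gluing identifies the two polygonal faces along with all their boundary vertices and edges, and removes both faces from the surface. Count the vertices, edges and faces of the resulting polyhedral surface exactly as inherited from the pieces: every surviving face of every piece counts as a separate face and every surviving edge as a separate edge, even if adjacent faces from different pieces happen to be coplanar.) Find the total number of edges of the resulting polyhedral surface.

A 14-gonal bipyramid: V=16, E=42, F=28.
Attach an octagonal pyramid (V=9, E=16, F=9) along a 3-gon: merge 3 vertices and 3 edges, delete both glued faces → V=22, E=55, F=35.
Check: V − E + F = 22 − 55 + 35 = 2.

55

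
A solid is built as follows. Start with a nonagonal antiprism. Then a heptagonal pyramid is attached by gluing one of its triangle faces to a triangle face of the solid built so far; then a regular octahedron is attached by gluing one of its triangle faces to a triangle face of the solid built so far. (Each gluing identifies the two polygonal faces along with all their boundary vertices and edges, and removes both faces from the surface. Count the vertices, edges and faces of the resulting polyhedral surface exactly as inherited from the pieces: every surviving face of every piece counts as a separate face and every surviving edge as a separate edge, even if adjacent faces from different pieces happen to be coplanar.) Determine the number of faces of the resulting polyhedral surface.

32

A nonagonal antiprism: V=18, E=36, F=20.
Attach a heptagonal pyramid (V=8, E=14, F=8) along a 3-gon: merge 3 vertices and 3 edges, delete both glued faces → V=23, E=47, F=26.
Attach a regular octahedron (V=6, E=12, F=8) along a 3-gon: merge 3 vertices and 3 edges, delete both glued faces → V=26, E=56, F=32.
Check: V − E + F = 26 − 56 + 32 = 2.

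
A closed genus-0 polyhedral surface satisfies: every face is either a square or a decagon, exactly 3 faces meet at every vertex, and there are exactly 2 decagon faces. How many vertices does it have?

Let x be the number of squares; then F = 2 + x.
Edge–face incidences: 2E = 10·2 + 4·x = 20 + 4x.
Every vertex has degree 3, so 3V = 2E.
Euler: V − E + F = 2 ⇒ (2E)/3 − E + (2 + x) = 2.
Multiply by 6: 2·(2E) − 3·(2E) + 6·(2 + x) = 12, i.e. 12 + 6x − (20 + 4x) = 12.
Collecting terms: 2x − 8 = 12, so 2x = 20, so x = 10.
Then 2E = 20 + 4·10 = 60, so E = 30, V = 2E/3 = 20, F = 2 + 10 = 12.

20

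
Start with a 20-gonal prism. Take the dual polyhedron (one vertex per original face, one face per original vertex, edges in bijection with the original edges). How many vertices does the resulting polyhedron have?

22

The base solid has V = 40, E = 60, F = 22.
The dual swaps V and F and preserves E: V′ = F = 22, E′ = E = 60, F′ = V = 40.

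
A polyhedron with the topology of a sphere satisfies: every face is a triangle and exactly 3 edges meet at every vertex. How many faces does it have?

Each face has 3 edges and each edge borders two faces, so 2E = 3F.
Each vertex has degree 3, so 3V = 2E and hence V = 3F/3.
Euler: V − E + F = 2 ⇒ (3F/3) − (3F/2) + F = 2.
Multiply by 6: (6 − 9 + 6)F = 12, i.e. 3F = 12.
So F = 4, E = 3·4/2 = 6, V = 3·4/3 = 4.

4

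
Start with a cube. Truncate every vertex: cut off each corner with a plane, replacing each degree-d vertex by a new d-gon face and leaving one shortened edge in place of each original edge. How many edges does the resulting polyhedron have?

36

The base solid has V = 8, E = 12, F = 6.
Truncation replaces each original edge-end by a new vertex, so V′ = 2E = 24.
Each original edge survives, and each old vertex of degree d contributes d new edges; summing degrees gives Σd = 2E, so E′ = E + 2E = 3E = 36.
Each original face survives and each original vertex becomes one new face: F′ = F + V = 14.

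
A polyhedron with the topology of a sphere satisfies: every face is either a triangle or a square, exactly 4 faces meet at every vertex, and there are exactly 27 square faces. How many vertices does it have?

Let x be the number of triangles; then F = 27 + x.
Edge–face incidences: 2E = 4·27 + 3·x = 108 + 3x.
Every vertex has degree 4, so 4V = 2E.
Euler: V − E + F = 2 ⇒ (2E)/4 − E + (27 + x) = 2.
Multiply by 8: 2·(2E) − 4·(2E) + 8·(27 + x) = 16, i.e. 216 + 8x − 2·(108 + 3x) = 16.
Collecting terms: 2x = 16, so x = 8.
Then 2E = 108 + 3·8 = 132, so E = 66, V = 2E/4 = 33, F = 27 + 8 = 35.

33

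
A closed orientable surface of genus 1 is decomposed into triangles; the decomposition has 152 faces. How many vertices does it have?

76

χ = 2 − 2·1 = 0, and every face is a triangle so 3F = 2E.
E = 3·152/2 = 228. Then V = 0 + E − F = 0 + 228 − 152 = 76.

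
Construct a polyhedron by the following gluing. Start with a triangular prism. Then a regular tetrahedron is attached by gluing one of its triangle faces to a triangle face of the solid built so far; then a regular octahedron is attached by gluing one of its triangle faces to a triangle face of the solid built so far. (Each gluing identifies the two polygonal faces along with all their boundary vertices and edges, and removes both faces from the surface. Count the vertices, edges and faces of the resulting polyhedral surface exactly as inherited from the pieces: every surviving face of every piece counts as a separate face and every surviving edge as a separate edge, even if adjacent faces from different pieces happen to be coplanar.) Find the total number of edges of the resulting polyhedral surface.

A triangular prism: V=6, E=9, F=5.
Attach a regular tetrahedron (V=4, E=6, F=4) along a 3-gon: merge 3 vertices and 3 edges, delete both glued faces → V=7, E=12, F=7.
Attach a regular octahedron (V=6, E=12, F=8) along a 3-gon: merge 3 vertices and 3 edges, delete both glued faces → V=10, E=21, F=13.
Check: V − E + F = 10 − 21 + 13 = 2.

21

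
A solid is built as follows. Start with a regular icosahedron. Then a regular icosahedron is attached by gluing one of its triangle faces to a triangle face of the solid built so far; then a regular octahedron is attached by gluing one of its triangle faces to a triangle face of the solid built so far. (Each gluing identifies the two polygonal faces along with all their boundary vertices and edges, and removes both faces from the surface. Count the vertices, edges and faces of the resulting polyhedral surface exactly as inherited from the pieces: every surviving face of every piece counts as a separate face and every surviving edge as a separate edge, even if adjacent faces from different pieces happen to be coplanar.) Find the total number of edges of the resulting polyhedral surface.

66

A regular icosahedron: V=12, E=30, F=20.
Attach a regular icosahedron (V=12, E=30, F=20) along a 3-gon: merge 3 vertices and 3 edges, delete both glued faces → V=21, E=57, F=38.
Attach a regular octahedron (V=6, E=12, F=8) along a 3-gon: merge 3 vertices and 3 edges, delete both glued faces → V=24, E=66, F=44.
Check: V − E + F = 24 − 66 + 44 = 2.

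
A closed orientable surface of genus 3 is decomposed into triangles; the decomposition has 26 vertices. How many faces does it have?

60

χ = 2 − 2·3 = -4, and every face is a triangle so 3F = 2E.
V − E + F = -4 with E = 3F/2 gives 26 − (3/2 − 1)·F = -4, so F = 60 and E = 90.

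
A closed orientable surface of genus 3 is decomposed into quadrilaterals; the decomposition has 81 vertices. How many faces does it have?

χ = 2 − 2·3 = -4, and every face is a square so 4F = 2E.
V − E + F = -4 with E = 4F/2 gives 81 − (4/2 − 1)·F = -4, so F = 85 and E = 170.

85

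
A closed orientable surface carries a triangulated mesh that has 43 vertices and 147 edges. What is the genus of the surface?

Every face is a triangle and each edge borders two faces, so 3F = 2·147, giving F = 98.
χ = V − E + F = 43 − 147 + 98 = -6.
For a closed orientable surface χ = 2 − 2g, so g = (2 − (-6))/2 = 4.

4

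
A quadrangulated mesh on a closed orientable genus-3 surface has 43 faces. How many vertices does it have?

χ = 2 − 2·3 = -4, and every face is a square so 4F = 2E.
E = 4·43/2 = 86. Then V = -4 + E − F = -4 + 86 − 43 = 39.

39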